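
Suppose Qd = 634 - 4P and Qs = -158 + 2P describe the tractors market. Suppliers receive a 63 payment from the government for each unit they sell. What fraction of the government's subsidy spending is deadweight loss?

DWL / government spending = 21/95

Pre-subsidy: 634 - 4P = -158 + 2P gives P* = 132, Q* = 106.
With the subsidy, sellers receive Ps = Pb + 63 for each unit, where Pb is the price buyers pay.
Supply in terms of Pb becomes Qs = -158 + 2(Pb + 63) = -32 + 2Pb. Setting this equal to demand: 634 - 4Pb = -32 + 2Pb, so Pb = 111.
Sellers receive Ps = 111 + 63 = 174; Q' = 634 − 4·111 = 190.
ΔCS = ½(106 + 190)(132 − 111) = 3108; ΔPS = ½(106 + 190)(174 − 132) = 6216.
Government spending = 63 × 190 = 11970.
DWL = ½ × 63 × (190 − 106) = 2646; fraction = 2646 / 11970 = 21/95.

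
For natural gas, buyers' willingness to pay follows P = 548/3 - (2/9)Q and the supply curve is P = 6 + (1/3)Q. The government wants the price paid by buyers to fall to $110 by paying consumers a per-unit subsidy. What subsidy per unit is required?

At a buyer price of 110, quantity demanded is 822 − 4.5·110 = 327.
Sellers supply 327 only when they receive Ps = 6 + (1/3)·327 = 115.
s = Ps − Pb = 115 − 110 = 5.

Required subsidy s = $5 per unit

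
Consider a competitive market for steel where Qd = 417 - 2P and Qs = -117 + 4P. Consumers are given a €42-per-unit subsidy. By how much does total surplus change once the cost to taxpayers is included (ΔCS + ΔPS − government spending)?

Pre-subsidy: 417 - 2P = -117 + 4P gives P* = 89, Q* = 239.
With the rebate, buyers effectively pay Pb = Ps − 42, where Ps is the price sellers receive.
Demand in terms of Ps becomes Qd = 417 − 2(Ps − 42) = 501 - 2Ps. Setting this equal to supply: 501 - 2Ps = -117 + 4Ps, so Ps = 103.
Buyers pay Pb = 103 − 42 = 61; Q' = -117 + 4·103 = 295.
ΔCS = ½(239 + 295)(89 − 61) = 7476; ΔPS = ½(239 + 295)(103 − 89) = 3738.
Government spending = 42 × 295 = 12390.
Net change = 7476 + 3738 − 12390 = -1176. The loss equals the DWL triangle ½·42·56.

Net change in total surplus = -€1176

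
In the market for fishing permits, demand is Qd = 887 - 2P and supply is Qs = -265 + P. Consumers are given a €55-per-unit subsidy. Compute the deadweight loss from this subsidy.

Pre-subsidy: 887 - 2P = -265 + P gives P* = 384, Q* = 119.
With the rebate, buyers effectively pay Pb = Ps − 55, where Ps is the price sellers receive.
Demand in terms of Ps becomes Qd = 887 − 2(Ps − 55) = 997 - 2Ps. Setting this equal to supply: 997 - 2Ps = -265 + Ps, so Ps = 1262/3.
Buyers pay Pb = 1262/3 − 55 = 1097/3; Q' = -265 + 1·(1262/3) = 467/3.
The subsidy expands output by 467/3 − 119 = 110/3 past the efficient level; on those units the gap between marginal cost and willingness to pay runs from 0 up to 55.
DWL = ½ × 55 × 110/3 = 3025/3.

Deadweight loss = 3025/3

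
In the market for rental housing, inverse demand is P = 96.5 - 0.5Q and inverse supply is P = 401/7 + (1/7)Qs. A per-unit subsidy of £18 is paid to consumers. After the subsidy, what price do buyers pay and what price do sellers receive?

Buyers pay £52; sellers receive £70

Pre-subsidy: 96.5 - 0.5Q = 401/7 + (1/7)Q gives Q* = 61 and P* = 66.
With the rebate, buyers effectively pay Pb = Ps − 18, where Ps is the price sellers receive.
On the curves, Pb = 96.5 - 0.5Q and Ps = 401/7 + (1/7)Q; the wedge Ps − Pb = 18 gives 401/7 + (1/7)Q − (96.5 - 0.5Q) = 18, so Q' = 89.
Then Pb = 96.5 − 0.5·89 = 52 and Ps = 401/7 + (1/7)·89 = 70.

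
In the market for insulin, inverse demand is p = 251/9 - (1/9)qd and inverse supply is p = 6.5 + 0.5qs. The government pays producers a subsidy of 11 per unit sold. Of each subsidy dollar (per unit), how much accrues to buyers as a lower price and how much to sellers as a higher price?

Buyers gain 2 per unit; sellers gain 9 per unit

Pre-subsidy: 251/9 - (1/9)q = 6.5 + 0.5q gives q* = 35 and p* = 24.
With the subsidy, sellers receive ps = pb + 11 for each unit, where pb is the price buyers pay.
On the curves, pb = 251/9 - (1/9)q and ps = 6.5 + 0.5q; the wedge ps − pb = 11 gives 6.5 + 0.5q − (251/9 - (1/9)q) = 11, so q' = 53.
Then pb = 251/9 − (1/9)·53 = 22 and ps = 6.5 + 0.5·53 = 33.
Buyers' price falls by p* − pb = 24 − 22 = 2; sellers' price rises by ps − p* = 33 − 24 = 9.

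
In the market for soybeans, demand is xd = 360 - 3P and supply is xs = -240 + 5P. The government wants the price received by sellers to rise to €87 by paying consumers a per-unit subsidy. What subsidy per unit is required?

At a seller price of 87, quantity supplied is -240 + 5·87 = 195.
Buyers absorb 195 only when they pay Pb with 360 − 3·Pb = 195, i.e. Pb = 55.
s = Ps − Pb = 87 − 55 = 32.

Required subsidy s = €32 per unit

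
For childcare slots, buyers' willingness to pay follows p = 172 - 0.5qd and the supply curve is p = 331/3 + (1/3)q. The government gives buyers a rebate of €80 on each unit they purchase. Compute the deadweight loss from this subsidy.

Pre-subsidy: 172 - 0.5q = 331/3 + (1/3)q gives q* = 74 and p* = 135.
With the rebate, buyers effectively pay pb = ps − 80, where ps is the price sellers receive.
On the curves, pb = 172 - 0.5q and ps = 331/3 + (1/3)q; the wedge ps − pb = 80 gives 331/3 + (1/3)q − (172 - 0.5q) = 80, so q' = 170.
Then pb = 172 − 0.5·170 = 87 and ps = 331/3 + (1/3)·170 = 167.
The subsidy expands output by 170 − 74 = 96 past the efficient level; on those units the gap between marginal cost and willingness to pay runs from 0 up to 80.
DWL = ½ × 80 × 96 = 3840.

Deadweight loss = €3840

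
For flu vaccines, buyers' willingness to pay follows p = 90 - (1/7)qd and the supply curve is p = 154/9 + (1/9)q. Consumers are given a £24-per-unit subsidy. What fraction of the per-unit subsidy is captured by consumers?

Pre-subsidy: 90 - (1/7)q = 154/9 + (1/9)q gives q* = 287 and p* = 49.
With the rebate, buyers effectively pay pb = ps − 24, where ps is the price sellers receive.
On the curves, pb = 90 - (1/7)q and ps = 154/9 + (1/9)q; the wedge ps − pb = 24 gives 154/9 + (1/9)q − (90 - (1/7)q) = 24, so q' = 381.5.
Then pb = 90 − (1/7)·381.5 = 35.5 and ps = 154/9 + (1/9)·381.5 = 59.5.
Buyers' price falls by p* − pb = 49 − 35.5 = 13.5; sellers' price rises by ps − p* = 59.5 − 49 = 10.5.
So consumers capture 13.5/24 = 0.5625 of each unit of subsidy.

Consumer share = 0.5625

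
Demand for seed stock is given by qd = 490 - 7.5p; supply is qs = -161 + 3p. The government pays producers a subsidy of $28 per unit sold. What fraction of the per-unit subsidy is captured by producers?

Producer share = 5/7

Pre-subsidy: 490 - 7.5p = -161 + 3p gives p* = 62, q* = 25.
With the subsidy, sellers receive ps = pb + 28 for each unit, where pb is the price buyers pay.
Supply in terms of pb becomes qs = -161 + 3(pb + 28) = -77 + 3pb. Setting this equal to demand: 490 - 7.5pb = -77 + 3pb, so pb = 54.
Sellers receive ps = 54 + 28 = 82; q' = 490 − 7.5·54 = 85.
Buyers' price falls by p* − pb = 62 − 54 = 8; sellers' price rises by ps − p* = 82 − 62 = 20.
So producers capture 20/28 = 5/7 of each unit of subsidy.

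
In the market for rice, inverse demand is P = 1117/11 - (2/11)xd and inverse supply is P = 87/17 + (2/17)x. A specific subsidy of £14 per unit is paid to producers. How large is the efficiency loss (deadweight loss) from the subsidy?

Deadweight loss = £327.25

Pre-subsidy: 1117/11 - (2/11)x = 87/17 + (2/17)x gives x* = 322 and P* = 43.
With the subsidy, sellers receive Ps = Pb + 14 for each unit, where Pb is the price buyers pay.
On the curves, Pb = 1117/11 - (2/11)x and Ps = 87/17 + (2/17)x; the wedge Ps − Pb = 14 gives 87/17 + (2/17)x − (1117/11 - (2/11)x) = 14, so x' = 368.75.
Then Pb = 1117/11 − (2/11)·368.75 = 34.5 and Ps = 87/17 + (2/17)·368.75 = 48.5.
The subsidy expands output by 368.75 − 322 = 46.75 past the efficient level; on those units the gap between marginal cost and willingness to pay runs from 0 up to 14.
DWL = ½ × 14 × 46.75 = 327.25.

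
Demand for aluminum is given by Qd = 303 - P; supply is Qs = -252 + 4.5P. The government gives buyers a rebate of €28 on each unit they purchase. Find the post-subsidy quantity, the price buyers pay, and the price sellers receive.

Pre-subsidy: 303 - P = -252 + 4.5P gives P* = 1110/11, Q* = 2223/11.
With the rebate, buyers effectively pay Pb = Ps − 28, where Ps is the price sellers receive.
Demand in terms of Ps becomes Qd = 303 − 1(Ps − 28) = 331 - Ps. Setting this equal to supply: 331 - Ps = -252 + 4.5Ps, so Ps = 106.
Buyers pay Pb = 106 − 28 = 78; Q' = -252 + 4.5·106 = 225.

Q' = 225; buyers pay €78; sellers receive €106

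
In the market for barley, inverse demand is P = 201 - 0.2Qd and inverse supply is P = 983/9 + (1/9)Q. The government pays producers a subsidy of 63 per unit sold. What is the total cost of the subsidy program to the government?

Government cost = 31342.5

Pre-subsidy: 201 - 0.2Q = 983/9 + (1/9)Q gives Q* = 295 and P* = 142.
With the subsidy, sellers receive Ps = Pb + 63 for each unit, where Pb is the price buyers pay.
On the curves, Pb = 201 - 0.2Q and Ps = 983/9 + (1/9)Q; the wedge Ps − Pb = 63 gives 983/9 + (1/9)Q − (201 - 0.2Q) = 63, so Q' = 497.5.
Then Pb = 201 − 0.2·497.5 = 101.5 and Ps = 983/9 + (1/9)·497.5 = 164.5.
Government outlay = subsidy × quantity = 63 × 497.5 = 31342.5.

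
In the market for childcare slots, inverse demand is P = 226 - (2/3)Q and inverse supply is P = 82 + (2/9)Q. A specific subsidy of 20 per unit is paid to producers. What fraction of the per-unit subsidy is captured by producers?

Producer share = 0.25

Pre-subsidy: 226 - (2/3)Q = 82 + (2/9)Q gives Q* = 162 and P* = 118.
With the subsidy, sellers receive Ps = Pb + 20 for each unit, where Pb is the price buyers pay.
On the curves, Pb = 226 - (2/3)Q and Ps = 82 + (2/9)Q; the wedge Ps − Pb = 20 gives 82 + (2/9)Q − (226 - (2/3)Q) = 20, so Q' = 184.5.
Then Pb = 226 − (2/3)·184.5 = 103 and Ps = 82 + (2/9)·184.5 = 123.
Buyers' price falls by P* − Pb = 118 − 103 = 15; sellers' price rises by Ps − P* = 123 − 118 = 5.
So producers capture 5/20 = 0.25 of each unit of subsidy.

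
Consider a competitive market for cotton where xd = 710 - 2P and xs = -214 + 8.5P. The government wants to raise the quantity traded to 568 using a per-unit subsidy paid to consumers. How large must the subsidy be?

At x = 568, invert demand for the buyer price: Pb = (710 − 568)/2 = 71; invert supply for the seller price: Ps = (568 − (-214))/8.5 = 92.
The subsidy must fill the gap: s = Ps − Pb = 92 − 71 = 21.

Required subsidy s = 21 per unit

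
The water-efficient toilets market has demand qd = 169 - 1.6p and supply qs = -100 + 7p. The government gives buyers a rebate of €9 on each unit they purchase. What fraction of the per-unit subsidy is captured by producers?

Producer share = 8/43

Pre-subsidy: 169 - 1.6p = -100 + 7p gives p* = 1345/43, q* = 5115/43.
With the rebate, buyers effectively pay pb = ps − 9, where ps is the price sellers receive.
Demand in terms of ps becomes qd = 169 − 1.6(ps − 9) = 183.4 - 1.6ps. Setting this equal to supply: 183.4 - 1.6ps = -100 + 7ps, so ps = 1417/43.
Buyers pay pb = 1417/43 − 9 = 1030/43; q' = -100 + 7·(1417/43) = 5619/43.
Buyers' price falls by p* − pb = 1345/43 − 1030/43 = 315/43; sellers' price rises by ps − p* = 1417/43 − 1345/43 = 72/43.
So producers capture (72/43)/9 = 8/43 of each unit of subsidy.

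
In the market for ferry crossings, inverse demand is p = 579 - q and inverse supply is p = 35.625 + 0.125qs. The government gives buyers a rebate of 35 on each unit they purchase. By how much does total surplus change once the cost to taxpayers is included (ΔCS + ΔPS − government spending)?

Net change in total surplus = -4900/9

Pre-subsidy: 579 - q = 35.625 + 0.125q gives q* = 483 and p* = 96.
With the rebate, buyers effectively pay pb = ps − 35, where ps is the price sellers receive.
On the curves, pb = 579 - q and ps = 35.625 + 0.125q; the wedge ps − pb = 35 gives 35.625 + 0.125q − (579 - q) = 35, so q' = 4627/9.
Then pb = 579 − 1·(4627/9) = 584/9 and ps = 35.625 + 0.125·(4627/9) = 899/9.
ΔCS = ½(483 + 4627/9)(96 − 584/9) = 1256360/81; ΔPS = ½(483 + 4627/9)(899/9 − 96) = 157045/81.
Government spending = 35 × 4627/9 = 161945/9.
Net change = 1256360/81 + 157045/81 − 161945/9 = -4900/9. The loss equals the DWL triangle ½·35·280/9.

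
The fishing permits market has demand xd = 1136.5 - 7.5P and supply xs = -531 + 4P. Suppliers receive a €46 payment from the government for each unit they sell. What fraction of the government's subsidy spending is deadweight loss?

DWL / government spending = 60/169

Pre-subsidy: 1136.5 - 7.5P = -531 + 4P gives P* = 145, x* = 49.
With the subsidy, sellers receive Ps = Pb + 46 for each unit, where Pb is the price buyers pay.
Supply in terms of Pb becomes xs = -531 + 4(Pb + 46) = -347 + 4Pb. Setting this equal to demand: 1136.5 - 7.5Pb = -347 + 4Pb, so Pb = 129.
Sellers receive Ps = 129 + 46 = 175; x' = 1136.5 − 7.5·129 = 169.
ΔCS = ½(49 + 169)(145 − 129) = 1744; ΔPS = ½(49 + 169)(175 − 145) = 3270.
Government spending = 46 × 169 = 7774.
DWL = ½ × 46 × (169 − 49) = 2760; fraction = 2760 / 7774 = 60/169.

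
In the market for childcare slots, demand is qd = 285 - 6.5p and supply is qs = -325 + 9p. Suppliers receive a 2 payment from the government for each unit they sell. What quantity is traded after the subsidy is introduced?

q' = 1139/31

Pre-subsidy: 285 - 6.5p = -325 + 9p gives p* = 1220/31, q* = 905/31.
With the subsidy, sellers receive ps = pb + 2 for each unit, where pb is the price buyers pay.
Supply in terms of pb becomes qs = -325 + 9(pb + 2) = -307 + 9pb. Setting this equal to demand: 285 - 6.5pb = -307 + 9pb, so pb = 1184/31.
Sellers receive ps = 1184/31 + 2 = 1246/31; q' = 285 − 6.5·(1184/31) = 1139/31.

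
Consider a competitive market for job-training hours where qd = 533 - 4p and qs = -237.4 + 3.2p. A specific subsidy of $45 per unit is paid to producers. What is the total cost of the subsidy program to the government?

Government cost = $8325

Pre-subsidy: 533 - 4p = -237.4 + 3.2p gives p* = 107, q* = 105.
With the subsidy, sellers receive ps = pb + 45 for each unit, where pb is the price buyers pay.
Supply in terms of pb becomes qs = -237.4 + 3.2(pb + 45) = -93.4 + 3.2pb. Setting this equal to demand: 533 - 4pb = -93.4 + 3.2pb, so pb = 87.
Sellers receive ps = 87 + 45 = 132; q' = 533 − 4·87 = 185.
Government outlay = subsidy × quantity = 45 × 185 = 8325.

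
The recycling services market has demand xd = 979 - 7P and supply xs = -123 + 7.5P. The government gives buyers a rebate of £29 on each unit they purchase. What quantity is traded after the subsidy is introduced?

Pre-subsidy: 979 - 7P = -123 + 7.5P gives P* = 76, x* = 447.
With the rebate, buyers effectively pay Pb = Ps − 29, where Ps is the price sellers receive.
Demand in terms of Ps becomes xd = 979 − 7(Ps − 29) = 1182 - 7Ps. Setting this equal to supply: 1182 - 7Ps = -123 + 7.5Ps, so Ps = 90.
Buyers pay Pb = 90 − 29 = 61; x' = -123 + 7.5·90 = 552.

x' = 552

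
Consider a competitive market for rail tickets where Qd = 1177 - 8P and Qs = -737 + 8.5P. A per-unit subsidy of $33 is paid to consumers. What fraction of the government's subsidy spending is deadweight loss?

DWL / government spending = 68/385

Pre-subsidy: 1177 - 8P = -737 + 8.5P gives P* = 116, Q* = 249.
With the rebate, buyers effectively pay Pb = Ps − 33, where Ps is the price sellers receive.
Demand in terms of Ps becomes Qd = 1177 − 8(Ps − 33) = 1441 - 8Ps. Setting this equal to supply: 1441 - 8Ps = -737 + 8.5Ps, so Ps = 132.
Buyers pay Pb = 132 − 33 = 99; Q' = -737 + 8.5·132 = 385.
ΔCS = ½(249 + 385)(116 − 99) = 5389; ΔPS = ½(249 + 385)(132 − 116) = 5072.
Government spending = 33 × 385 = 12705.
DWL = ½ × 33 × (385 − 249) = 2244; fraction = 2244 / 12705 = 68/385.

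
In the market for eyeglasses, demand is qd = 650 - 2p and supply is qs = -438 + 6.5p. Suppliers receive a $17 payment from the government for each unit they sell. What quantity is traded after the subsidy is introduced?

Pre-subsidy: 650 - 2p = -438 + 6.5p gives p* = 128, q* = 394.
With the subsidy, sellers receive ps = pb + 17 for each unit, where pb is the price buyers pay.
Supply in terms of pb becomes qs = -438 + 6.5(pb + 17) = -327.5 + 6.5pb. Setting this equal to demand: 650 - 2pb = -327.5 + 6.5pb, so pb = 115.
Sellers receive ps = 115 + 17 = 132; q' = 650 − 2·115 = 420.

q' = 420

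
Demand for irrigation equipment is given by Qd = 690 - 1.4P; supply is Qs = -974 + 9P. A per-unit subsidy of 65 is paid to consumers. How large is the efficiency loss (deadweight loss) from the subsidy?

Deadweight loss = 2559.375

Pre-subsidy: 690 - 1.4P = -974 + 9P gives P* = 160, Q* = 466.
With the rebate, buyers effectively pay Pb = Ps − 65, where Ps is the price sellers receive.
Demand in terms of Ps becomes Qd = 690 − 1.4(Ps − 65) = 781 - 1.4Ps. Setting this equal to supply: 781 - 1.4Ps = -974 + 9Ps, so Ps = 168.75.
Buyers pay Pb = 168.75 − 65 = 103.75; Q' = -974 + 9·168.75 = 544.75.
The subsidy expands output by 544.75 − 466 = 78.75 past the efficient level; on those units the gap between marginal cost and willingness to pay runs from 0 up to 65.
DWL = ½ × 65 × 78.75 = 2559.375.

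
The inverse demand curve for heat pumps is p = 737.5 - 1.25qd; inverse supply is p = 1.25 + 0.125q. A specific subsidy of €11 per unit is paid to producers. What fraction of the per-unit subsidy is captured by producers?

Producer share = 1/11

Pre-subsidy: 737.5 - 1.25q = 1.25 + 0.125q gives q* = 5890/11 and p* = 750/11.
With the subsidy, sellers receive ps = pb + 11 for each unit, where pb is the price buyers pay.
On the curves, pb = 737.5 - 1.25q and ps = 1.25 + 0.125q; the wedge ps − pb = 11 gives 1.25 + 0.125q − (737.5 - 1.25q) = 11, so q' = 5978/11.
Then pb = 737.5 − 1.25·(5978/11) = 640/11 and ps = 1.25 + 0.125·(5978/11) = 761/11.
Buyers' price falls by p* − pb = 750/11 − 640/11 = 10; sellers' price rises by ps − p* = 761/11 − 750/11 = 1.
So producers capture 1/11 = 1/11 of each unit of subsidy.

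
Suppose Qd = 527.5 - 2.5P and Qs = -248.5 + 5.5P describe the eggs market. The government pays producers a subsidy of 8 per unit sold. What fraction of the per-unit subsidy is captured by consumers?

Pre-subsidy: 527.5 - 2.5P = -248.5 + 5.5P gives P* = 97, Q* = 285.
With the subsidy, sellers receive Ps = Pb + 8 for each unit, where Pb is the price buyers pay.
Supply in terms of Pb becomes Qs = -248.5 + 5.5(Pb + 8) = -204.5 + 5.5Pb. Setting this equal to demand: 527.5 - 2.5Pb = -204.5 + 5.5Pb, so Pb = 91.5.
Sellers receive Ps = 91.5 + 8 = 99.5; Q' = 527.5 − 2.5·91.5 = 298.75.
Buyers' price falls by P* − Pb = 97 − 91.5 = 5.5; sellers' price rises by Ps − P* = 99.5 − 97 = 2.5.
So consumers capture 5.5/8 = 0.6875 of each unit of subsidy.

Consumer share = 0.6875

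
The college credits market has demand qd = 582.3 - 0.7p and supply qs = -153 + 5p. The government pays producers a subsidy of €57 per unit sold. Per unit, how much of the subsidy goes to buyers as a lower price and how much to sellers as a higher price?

Pre-subsidy: 582.3 - 0.7p = -153 + 5p gives p* = 129, q* = 492.
With the subsidy, sellers receive ps = pb + 57 for each unit, where pb is the price buyers pay.
Supply in terms of pb becomes qs = -153 + 5(pb + 57) = 132 + 5pb. Setting this equal to demand: 582.3 - 0.7pb = 132 + 5pb, so pb = 79.
Sellers receive ps = 79 + 57 = 136; q' = 582.3 − 0.7·79 = 527.
Buyers' price falls by p* − pb = 129 − 79 = 50; sellers' price rises by ps − p* = 136 − 129 = 7.

Buyers gain €50 per unit; sellers gain €7 per unit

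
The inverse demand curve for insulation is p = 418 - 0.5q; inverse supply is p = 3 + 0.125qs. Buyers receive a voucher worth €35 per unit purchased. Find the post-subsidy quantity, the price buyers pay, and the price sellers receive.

Pre-subsidy: 418 - 0.5q = 3 + 0.125q gives q* = 664 and p* = 86.
With the rebate, buyers effectively pay pb = ps − 35, where ps is the price sellers receive.
On the curves, pb = 418 - 0.5q and ps = 3 + 0.125q; the wedge ps − pb = 35 gives 3 + 0.125q − (418 - 0.5q) = 35, so q' = 720.
Then pb = 418 − 0.5·720 = 58 and ps = 3 + 0.125·720 = 93.

q' = 720; buyers pay €58; sellers receive €93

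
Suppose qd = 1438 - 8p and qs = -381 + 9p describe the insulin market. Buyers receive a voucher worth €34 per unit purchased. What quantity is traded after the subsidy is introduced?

Pre-subsidy: 1438 - 8p = -381 + 9p gives p* = 107, q* = 582.
With the rebate, buyers effectively pay pb = ps − 34, where ps is the price sellers receive.
Demand in terms of ps becomes qd = 1438 − 8(ps − 34) = 1710 - 8ps. Setting this equal to supply: 1710 - 8ps = -381 + 9ps, so ps = 123.
Buyers pay pb = 123 − 34 = 89; q' = -381 + 9·123 = 726.

q' = 726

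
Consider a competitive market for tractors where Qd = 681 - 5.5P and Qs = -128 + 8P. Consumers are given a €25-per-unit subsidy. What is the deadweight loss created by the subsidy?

Deadweight loss = 27500/27

Pre-subsidy: 681 - 5.5P = -128 + 8P gives P* = 1618/27, Q* = 9488/27.
With the rebate, buyers effectively pay Pb = Ps − 25, where Ps is the price sellers receive.
Demand in terms of Ps becomes Qd = 681 − 5.5(Ps − 25) = 818.5 - 5.5Ps. Setting this equal to supply: 818.5 - 5.5Ps = -128 + 8Ps, so Ps = 631/9.
Buyers pay Pb = 631/9 − 25 = 406/9; Q' = -128 + 8·(631/9) = 3896/9.
The subsidy expands output by 3896/9 − 9488/27 = 2200/27 past the efficient level; on those units the gap between marginal cost and willingness to pay runs from 0 up to 25.
DWL = ½ × 25 × 2200/27 = 27500/27.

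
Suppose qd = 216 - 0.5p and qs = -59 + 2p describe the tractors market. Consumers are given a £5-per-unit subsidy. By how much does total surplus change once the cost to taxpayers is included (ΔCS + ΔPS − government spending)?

Net change in total surplus = -£5

Pre-subsidy: 216 - 0.5p = -59 + 2p gives p* = 110, q* = 161.
With the rebate, buyers effectively pay pb = ps − 5, where ps is the price sellers receive.
Demand in terms of ps becomes qd = 216 − 0.5(ps − 5) = 218.5 - 0.5ps. Setting this equal to supply: 218.5 - 0.5ps = -59 + 2ps, so ps = 111.
Buyers pay pb = 111 − 5 = 106; q' = -59 + 2·111 = 163.
ΔCS = ½(161 + 163)(110 − 106) = 648; ΔPS = ½(161 + 163)(111 − 110) = 162.
Government spending = 5 × 163 = 815.
Net change = 648 + 162 − 815 = -5. The loss equals the DWL triangle ½·5·2.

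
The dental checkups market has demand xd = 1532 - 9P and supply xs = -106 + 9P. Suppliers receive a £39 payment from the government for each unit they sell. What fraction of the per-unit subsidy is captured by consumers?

Consumer share = 0.5

Pre-subsidy: 1532 - 9P = -106 + 9P gives P* = 91, x* = 713.
With the subsidy, sellers receive Ps = Pb + 39 for each unit, where Pb is the price buyers pay.
Supply in terms of Pb becomes xs = -106 + 9(Pb + 39) = 245 + 9Pb. Setting this equal to demand: 1532 - 9Pb = 245 + 9Pb, so Pb = 71.5.
Sellers receive Ps = 71.5 + 39 = 110.5; x' = 1532 − 9·71.5 = 888.5.
Buyers' price falls by P* − Pb = 91 − 71.5 = 19.5; sellers' price rises by Ps − P* = 110.5 − 91 = 19.5.
So consumers capture 19.5/39 = 0.5 of each unit of subsidy.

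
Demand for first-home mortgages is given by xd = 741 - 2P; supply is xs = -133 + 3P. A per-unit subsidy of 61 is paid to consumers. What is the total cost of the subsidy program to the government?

Pre-subsidy: 741 - 2P = -133 + 3P gives P* = 174.8, x* = 391.4.
With the rebate, buyers effectively pay Pb = Ps − 61, where Ps is the price sellers receive.
Demand in terms of Ps becomes xd = 741 − 2(Ps − 61) = 863 - 2Ps. Setting this equal to supply: 863 - 2Ps = -133 + 3Ps, so Ps = 199.2.
Buyers pay Pb = 199.2 − 61 = 138.2; x' = -133 + 3·199.2 = 464.6.
Government outlay = subsidy × quantity = 61 × 464.6 = 28340.6.

Government cost = 28340.6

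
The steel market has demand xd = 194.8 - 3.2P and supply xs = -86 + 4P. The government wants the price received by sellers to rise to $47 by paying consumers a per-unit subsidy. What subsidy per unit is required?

Required subsidy s = $18 per unit

At a seller price of 47, quantity supplied is -86 + 4·47 = 102.
Buyers absorb 102 only when they pay Pb with 194.8 − 3.2·Pb = 102, i.e. Pb = 29.
s = Ps − Pb = 47 − 29 = 18.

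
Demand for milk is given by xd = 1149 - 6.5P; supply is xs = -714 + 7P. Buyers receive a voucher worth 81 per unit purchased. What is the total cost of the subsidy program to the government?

Government cost = 42525

Pre-subsidy: 1149 - 6.5P = -714 + 7P gives P* = 138, x* = 252.
With the rebate, buyers effectively pay Pb = Ps − 81, where Ps is the price sellers receive.
Demand in terms of Ps becomes xd = 1149 − 6.5(Ps − 81) = 1675.5 - 6.5Ps. Setting this equal to supply: 1675.5 - 6.5Ps = -714 + 7Ps, so Ps = 177.
Buyers pay Pb = 177 − 81 = 96; x' = -714 + 7·177 = 525.
Government outlay = subsidy × quantity = 81 × 525 = 42525.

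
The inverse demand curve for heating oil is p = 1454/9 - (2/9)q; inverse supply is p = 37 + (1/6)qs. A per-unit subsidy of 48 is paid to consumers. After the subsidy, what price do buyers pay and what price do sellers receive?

Pre-subsidy: 1454/9 - (2/9)q = 37 + (1/6)q gives q* = 2242/7 and p* = 1898/21.
With the rebate, buyers effectively pay pb = ps − 48, where ps is the price sellers receive.
On the curves, pb = 1454/9 - (2/9)q and ps = 37 + (1/6)q; the wedge ps − pb = 48 gives 37 + (1/6)q − (1454/9 - (2/9)q) = 48, so q' = 3106/7.
Then pb = 1454/9 − (2/9)·(3106/7) = 1322/21 and ps = 37 + (1/6)·(3106/7) = 2330/21.

Buyers pay 1322/21; sellers receive 2330/21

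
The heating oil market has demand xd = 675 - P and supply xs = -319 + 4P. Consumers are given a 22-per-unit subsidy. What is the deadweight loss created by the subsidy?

Pre-subsidy: 675 - P = -319 + 4P gives P* = 198.8, x* = 476.2.
With the rebate, buyers effectively pay Pb = Ps − 22, where Ps is the price sellers receive.
Demand in terms of Ps becomes xd = 675 − 1(Ps − 22) = 697 - Ps. Setting this equal to supply: 697 - Ps = -319 + 4Ps, so Ps = 203.2.
Buyers pay Pb = 203.2 − 22 = 181.2; x' = -319 + 4·203.2 = 493.8.
The subsidy expands output by 493.8 − 476.2 = 17.6 past the efficient level; on those units the gap between marginal cost and willingness to pay runs from 0 up to 22.
DWL = ½ × 22 × 17.6 = 193.6.

Deadweight loss = 193.6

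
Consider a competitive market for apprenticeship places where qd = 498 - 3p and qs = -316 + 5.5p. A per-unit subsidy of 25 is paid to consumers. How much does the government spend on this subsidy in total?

Pre-subsidy: 498 - 3p = -316 + 5.5p gives p* = 1628/17, q* = 3582/17.
With the rebate, buyers effectively pay pb = ps − 25, where ps is the price sellers receive.
Demand in terms of ps becomes qd = 498 − 3(ps − 25) = 573 - 3ps. Setting this equal to supply: 573 - 3ps = -316 + 5.5ps, so ps = 1778/17.
Buyers pay pb = 1778/17 − 25 = 1353/17; q' = -316 + 5.5·(1778/17) = 4407/17.
Government outlay = subsidy × quantity = 25 × 4407/17 = 110175/17.

Government cost = 110175/17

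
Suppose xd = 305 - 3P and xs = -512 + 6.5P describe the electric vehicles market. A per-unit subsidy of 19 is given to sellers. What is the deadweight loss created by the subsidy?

Deadweight loss = 370.5

Pre-subsidy: 305 - 3P = -512 + 6.5P gives P* = 86, x* = 47.
With the subsidy, sellers receive Ps = Pb + 19 for each unit, where Pb is the price buyers pay.
Supply in terms of Pb becomes xs = -512 + 6.5(Pb + 19) = -388.5 + 6.5Pb. Setting this equal to demand: 305 - 3Pb = -388.5 + 6.5Pb, so Pb = 73.
Sellers receive Ps = 73 + 19 = 92; x' = 305 − 3·73 = 86.
The subsidy expands output by 86 − 47 = 39 past the efficient level; on those units the gap between marginal cost and willingness to pay runs from 0 up to 19.
DWL = ½ × 19 × 39 = 370.5.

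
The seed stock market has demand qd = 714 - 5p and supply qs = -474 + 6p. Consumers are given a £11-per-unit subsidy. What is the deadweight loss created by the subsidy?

Deadweight loss = £165

Pre-subsidy: 714 - 5p = -474 + 6p gives p* = 108, q* = 174.
With the rebate, buyers effectively pay pb = ps − 11, where ps is the price sellers receive.
Demand in terms of ps becomes qd = 714 − 5(ps − 11) = 769 - 5ps. Setting this equal to supply: 769 - 5ps = -474 + 6ps, so ps = 113.
Buyers pay pb = 113 − 11 = 102; q' = -474 + 6·113 = 204.
The subsidy expands output by 204 − 174 = 30 past the efficient level; on those units the gap between marginal cost and willingness to pay runs from 0 up to 11.
DWL = ½ × 11 × 30 = 165.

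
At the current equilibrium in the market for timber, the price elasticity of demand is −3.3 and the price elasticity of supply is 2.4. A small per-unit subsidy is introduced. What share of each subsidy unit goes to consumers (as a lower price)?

Consumer share = 8/19

For a small subsidy around the equilibrium, the benefit split depends on the relative slopes, which at a point are proportional to the elasticities.
Buyer share = εs/(εs + |εd|) = 2.4/(2.4 + 3.3) = 8/19; seller share = |εd|/(εs + |εd|) = 11/19.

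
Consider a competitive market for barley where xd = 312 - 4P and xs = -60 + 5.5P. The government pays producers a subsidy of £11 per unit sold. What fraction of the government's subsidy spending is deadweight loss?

DWL / government spending = 121/1718

Pre-subsidy: 312 - 4P = -60 + 5.5P gives P* = 744/19, x* = 2952/19.
With the subsidy, sellers receive Ps = Pb + 11 for each unit, where Pb is the price buyers pay.
Supply in terms of Pb becomes xs = -60 + 5.5(Pb + 11) = 0.5 + 5.5Pb. Setting this equal to demand: 312 - 4Pb = 0.5 + 5.5Pb, so Pb = 623/19.
Sellers receive Ps = 623/19 + 11 = 832/19; x' = 312 − 4·(623/19) = 3436/19.
ΔCS = ½(2952/19 + 3436/19)(744/19 − 623/19) = 386474/361; ΔPS = ½(2952/19 + 3436/19)(832/19 − 744/19) = 281072/361.
Government spending = 11 × 3436/19 = 37796/19.
DWL = ½ × 11 × (3436/19 − 2952/19) = 2662/19; fraction = (2662/19) / (37796/19) = 121/1718.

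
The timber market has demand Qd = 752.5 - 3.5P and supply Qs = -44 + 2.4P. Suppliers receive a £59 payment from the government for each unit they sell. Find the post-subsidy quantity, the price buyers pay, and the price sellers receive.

Pre-subsidy: 752.5 - 3.5P = -44 + 2.4P gives P* = 135, Q* = 280.
With the subsidy, sellers receive Ps = Pb + 59 for each unit, where Pb is the price buyers pay.
Supply in terms of Pb becomes Qs = -44 + 2.4(Pb + 59) = 97.6 + 2.4Pb. Setting this equal to demand: 752.5 - 3.5Pb = 97.6 + 2.4Pb, so Pb = 111.
Sellers receive Ps = 111 + 59 = 170; Q' = 752.5 − 3.5·111 = 364.

Q' = 364; buyers pay £111; sellers receive £170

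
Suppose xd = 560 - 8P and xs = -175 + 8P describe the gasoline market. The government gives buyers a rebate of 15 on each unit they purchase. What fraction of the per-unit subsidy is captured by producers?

Pre-subsidy: 560 - 8P = -175 + 8P gives P* = 45.9375, x* = 192.5.
With the rebate, buyers effectively pay Pb = Ps − 15, where Ps is the price sellers receive.
Demand in terms of Ps becomes xd = 560 − 8(Ps − 15) = 680 - 8Ps. Setting this equal to supply: 680 - 8Ps = -175 + 8Ps, so Ps = 53.4375.
Buyers pay Pb = 53.4375 − 15 = 38.4375; x' = -175 + 8·53.4375 = 252.5.
Buyers' price falls by P* − Pb = 45.9375 − 38.4375 = 7.5; sellers' price rises by Ps − P* = 53.4375 − 45.9375 = 7.5.
So producers capture 7.5/15 = 0.5 of each unit of subsidy.

Producer share = 0.5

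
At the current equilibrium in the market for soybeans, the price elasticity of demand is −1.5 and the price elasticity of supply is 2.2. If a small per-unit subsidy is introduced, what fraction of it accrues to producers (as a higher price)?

Producer share = 15/37

For a small subsidy around the equilibrium, the benefit split depends on the relative slopes, which at a point are proportional to the elasticities.
Buyer share = εs/(εs + |εd|) = 2.2/(2.2 + 1.5) = 22/37; seller share = |εd|/(εs + |εd|) = 15/37.
So producers capture 15/37 of the subsidy.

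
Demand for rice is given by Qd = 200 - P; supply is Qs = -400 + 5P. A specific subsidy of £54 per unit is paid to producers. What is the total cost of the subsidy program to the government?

Government cost = £7830

Pre-subsidy: 200 - P = -400 + 5P gives P* = 100, Q* = 100.
With the subsidy, sellers receive Ps = Pb + 54 for each unit, where Pb is the price buyers pay.
Supply in terms of Pb becomes Qs = -400 + 5(Pb + 54) = -130 + 5Pb. Setting this equal to demand: 200 - Pb = -130 + 5Pb, so Pb = 55.
Sellers receive Ps = 55 + 54 = 109; Q' = 200 − 1·55 = 145.
Government outlay = subsidy × quantity = 54 × 145 = 7830.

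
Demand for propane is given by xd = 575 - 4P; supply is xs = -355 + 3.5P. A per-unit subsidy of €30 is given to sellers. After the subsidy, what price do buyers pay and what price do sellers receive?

Buyers pay €110; sellers receive €140

Pre-subsidy: 575 - 4P = -355 + 3.5P gives P* = 124, x* = 79.
With the subsidy, sellers receive Ps = Pb + 30 for each unit, where Pb is the price buyers pay.
Supply in terms of Pb becomes xs = -355 + 3.5(Pb + 30) = -250 + 3.5Pb. Setting this equal to demand: 575 - 4Pb = -250 + 3.5Pb, so Pb = 110.
Sellers receive Ps = 110 + 30 = 140; x' = 575 − 4·110 = 135.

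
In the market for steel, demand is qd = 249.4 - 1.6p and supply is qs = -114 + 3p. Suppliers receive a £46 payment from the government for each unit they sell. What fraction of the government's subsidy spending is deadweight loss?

Pre-subsidy: 249.4 - 1.6p = -114 + 3p gives p* = 79, q* = 123.
With the subsidy, sellers receive ps = pb + 46 for each unit, where pb is the price buyers pay.
Supply in terms of pb becomes qs = -114 + 3(pb + 46) = 24 + 3pb. Setting this equal to demand: 249.4 - 1.6pb = 24 + 3pb, so pb = 49.
Sellers receive ps = 49 + 46 = 95; q' = 249.4 − 1.6·49 = 171.
ΔCS = ½(123 + 171)(79 − 49) = 4410; ΔPS = ½(123 + 171)(95 − 79) = 2352.
Government spending = 46 × 171 = 7866.
DWL = ½ × 46 × (171 − 123) = 1104; fraction = 1104 / 7866 = 8/57.

DWL / government spending = 8/57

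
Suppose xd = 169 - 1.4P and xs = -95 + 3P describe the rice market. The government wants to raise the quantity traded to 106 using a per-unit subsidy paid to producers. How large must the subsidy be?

At x = 106, invert demand for the buyer price: Pb = (169 − 106)/1.4 = 45; invert supply for the seller price: Ps = (106 − (-95))/3 = 67.
The subsidy must fill the gap: s = Ps − Pb = 67 − 45 = 22.

Required subsidy s = 22 per unit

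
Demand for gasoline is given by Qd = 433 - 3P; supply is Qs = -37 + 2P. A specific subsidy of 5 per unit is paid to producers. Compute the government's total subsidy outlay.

Pre-subsidy: 433 - 3P = -37 + 2P gives P* = 94, Q* = 151.
With the subsidy, sellers receive Ps = Pb + 5 for each unit, where Pb is the price buyers pay.
Supply in terms of Pb becomes Qs = -37 + 2(Pb + 5) = -27 + 2Pb. Setting this equal to demand: 433 - 3Pb = -27 + 2Pb, so Pb = 92.
Sellers receive Ps = 92 + 5 = 97; Q' = 433 − 3·92 = 157.
Government outlay = subsidy × quantity = 5 × 157 = 785.

Government cost = 785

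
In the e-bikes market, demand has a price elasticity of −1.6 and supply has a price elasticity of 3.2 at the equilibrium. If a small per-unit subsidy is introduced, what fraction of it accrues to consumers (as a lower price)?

Consumer share = 2/3

For a small subsidy around the equilibrium, the benefit split depends on the relative slopes, which at a point are proportional to the elasticities.
Buyer share = εs/(εs + |εd|) = 3.2/(3.2 + 1.6) = 2/3; seller share = |εd|/(εs + |εd|) = 1/3.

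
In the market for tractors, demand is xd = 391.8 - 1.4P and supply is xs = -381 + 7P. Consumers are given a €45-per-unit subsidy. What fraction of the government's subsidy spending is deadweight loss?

DWL / government spending = 105/1262

Pre-subsidy: 391.8 - 1.4P = -381 + 7P gives P* = 92, x* = 263.
With the rebate, buyers effectively pay Pb = Ps − 45, where Ps is the price sellers receive.
Demand in terms of Ps becomes xd = 391.8 − 1.4(Ps − 45) = 454.8 - 1.4Ps. Setting this equal to supply: 454.8 - 1.4Ps = -381 + 7Ps, so Ps = 99.5.
Buyers pay Pb = 99.5 − 45 = 54.5; x' = -381 + 7·99.5 = 315.5.
ΔCS = ½(263 + 315.5)(92 − 54.5) = 10846.875; ΔPS = ½(263 + 315.5)(99.5 − 92) = 2169.375.
Government spending = 45 × 315.5 = 14197.5.
DWL = ½ × 45 × (315.5 − 263) = 1181.25; fraction = 1181.25 / 14197.5 = 105/1262.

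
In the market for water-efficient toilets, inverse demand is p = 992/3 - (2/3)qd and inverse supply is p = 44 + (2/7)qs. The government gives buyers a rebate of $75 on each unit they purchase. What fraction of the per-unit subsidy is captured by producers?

Pre-subsidy: 992/3 - (2/3)q = 44 + (2/7)q gives q* = 301 and p* = 130.
With the rebate, buyers effectively pay pb = ps − 75, where ps is the price sellers receive.
On the curves, pb = 992/3 - (2/3)q and ps = 44 + (2/7)q; the wedge ps − pb = 75 gives 44 + (2/7)q − (992/3 - (2/3)q) = 75, so q' = 379.75.
Then pb = 992/3 − (2/3)·379.75 = 77.5 and ps = 44 + (2/7)·379.75 = 152.5.
Buyers' price falls by p* − pb = 130 − 77.5 = 52.5; sellers' price rises by ps − p* = 152.5 − 130 = 22.5.
So producers capture 22.5/75 = 0.3 of each unit of subsidy.

Producer share = 0.3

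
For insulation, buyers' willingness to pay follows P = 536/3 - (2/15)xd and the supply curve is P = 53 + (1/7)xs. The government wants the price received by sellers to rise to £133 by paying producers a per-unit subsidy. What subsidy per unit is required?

Required subsidy s = £29 per unit

At a seller price of 133, quantity supplied is -371 + 7·133 = 560.
Buyers absorb 560 only when they pay Pb = 536/3 − (2/15)·560 = 104.
s = Ps − Pb = 133 − 104 = 29.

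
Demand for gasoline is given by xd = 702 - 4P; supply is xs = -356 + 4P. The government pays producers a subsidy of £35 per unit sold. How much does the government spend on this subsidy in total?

Pre-subsidy: 702 - 4P = -356 + 4P gives P* = 132.25, x* = 173.
With the subsidy, sellers receive Ps = Pb + 35 for each unit, where Pb is the price buyers pay.
Supply in terms of Pb becomes xs = -356 + 4(Pb + 35) = -216 + 4Pb. Setting this equal to demand: 702 - 4Pb = -216 + 4Pb, so Pb = 114.75.
Sellers receive Ps = 114.75 + 35 = 149.75; x' = 702 − 4·114.75 = 243.
Government outlay = subsidy × quantity = 35 × 243 = 8505.

Government cost = £8505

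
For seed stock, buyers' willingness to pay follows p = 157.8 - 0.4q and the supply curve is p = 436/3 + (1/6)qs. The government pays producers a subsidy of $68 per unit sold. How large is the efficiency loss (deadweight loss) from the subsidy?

Pre-subsidy: 157.8 - 0.4q = 436/3 + (1/6)q gives q* = 22 and p* = 149.
With the subsidy, sellers receive ps = pb + 68 for each unit, where pb is the price buyers pay.
On the curves, pb = 157.8 - 0.4q and ps = 436/3 + (1/6)q; the wedge ps − pb = 68 gives 436/3 + (1/6)q − (157.8 - 0.4q) = 68, so q' = 142.
Then pb = 157.8 − 0.4·142 = 101 and ps = 436/3 + (1/6)·142 = 169.
The subsidy expands output by 142 − 22 = 120 past the efficient level; on those units the gap between marginal cost and willingness to pay runs from 0 up to 68.
DWL = ½ × 68 × 120 = 4080.

Deadweight loss = $4080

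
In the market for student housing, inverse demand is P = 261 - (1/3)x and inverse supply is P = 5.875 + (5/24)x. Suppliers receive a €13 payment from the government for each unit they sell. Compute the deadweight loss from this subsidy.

Pre-subsidy: 261 - (1/3)x = 5.875 + (5/24)x gives x* = 471 and P* = 104.
With the subsidy, sellers receive Ps = Pb + 13 for each unit, where Pb is the price buyers pay.
On the curves, Pb = 261 - (1/3)x and Ps = 5.875 + (5/24)x; the wedge Ps − Pb = 13 gives 5.875 + (5/24)x − (261 - (1/3)x) = 13, so x' = 495.
Then Pb = 261 − (1/3)·495 = 96 and Ps = 5.875 + (5/24)·495 = 109.
The subsidy expands output by 495 − 471 = 24 past the efficient level; on those units the gap between marginal cost and willingness to pay runs from 0 up to 13.
DWL = ½ × 13 × 24 = 156.

Deadweight loss = €156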